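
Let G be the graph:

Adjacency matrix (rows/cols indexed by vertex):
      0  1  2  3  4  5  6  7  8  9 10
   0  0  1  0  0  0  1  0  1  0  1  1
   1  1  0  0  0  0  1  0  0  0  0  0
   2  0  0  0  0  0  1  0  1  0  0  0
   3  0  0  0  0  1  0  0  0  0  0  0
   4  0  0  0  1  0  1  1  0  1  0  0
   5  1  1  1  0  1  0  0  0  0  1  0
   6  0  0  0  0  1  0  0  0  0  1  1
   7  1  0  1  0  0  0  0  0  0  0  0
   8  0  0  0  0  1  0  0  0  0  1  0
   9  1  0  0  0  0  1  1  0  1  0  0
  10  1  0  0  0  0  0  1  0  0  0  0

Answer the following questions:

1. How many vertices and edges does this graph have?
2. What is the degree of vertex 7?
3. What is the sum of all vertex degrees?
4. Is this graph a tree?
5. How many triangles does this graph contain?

Count: 11 vertices, 16 edges.
Vertex 7 has neighbors [0, 2], degree = 2.
Handshaking lemma: 2 * 16 = 32.
A tree on 11 vertices has 10 edges. This graph has 16 edges (6 extra). Not a tree.
Number of triangles = 2.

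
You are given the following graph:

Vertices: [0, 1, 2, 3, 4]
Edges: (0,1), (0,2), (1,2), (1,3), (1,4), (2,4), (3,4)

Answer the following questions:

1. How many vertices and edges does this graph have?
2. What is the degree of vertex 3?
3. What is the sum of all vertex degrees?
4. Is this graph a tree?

Count: 5 vertices, 7 edges.
Vertex 3 has neighbors [1, 4], degree = 2.
Handshaking lemma: 2 * 7 = 14.
A tree on 5 vertices has 4 edges. This graph has 7 edges (3 extra). Not a tree.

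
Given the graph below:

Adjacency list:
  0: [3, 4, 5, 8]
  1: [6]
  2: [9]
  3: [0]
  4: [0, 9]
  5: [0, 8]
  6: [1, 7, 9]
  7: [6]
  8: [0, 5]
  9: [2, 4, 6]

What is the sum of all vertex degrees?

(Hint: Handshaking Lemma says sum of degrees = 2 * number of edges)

Count edges: 10 edges.
By Handshaking Lemma: sum of degrees = 2 * 10 = 20.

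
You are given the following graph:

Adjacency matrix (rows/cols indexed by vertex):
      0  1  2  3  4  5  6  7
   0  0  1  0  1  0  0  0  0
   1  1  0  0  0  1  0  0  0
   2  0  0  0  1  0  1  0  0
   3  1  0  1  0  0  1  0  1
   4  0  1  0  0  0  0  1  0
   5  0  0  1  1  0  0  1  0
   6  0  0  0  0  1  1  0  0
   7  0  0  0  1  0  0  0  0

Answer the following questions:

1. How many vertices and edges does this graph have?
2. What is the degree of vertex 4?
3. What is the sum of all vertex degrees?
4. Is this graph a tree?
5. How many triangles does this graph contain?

Count: 8 vertices, 9 edges.
Vertex 4 has neighbors [1, 6], degree = 2.
Handshaking lemma: 2 * 9 = 18.
A tree on 8 vertices has 7 edges. This graph has 9 edges (2 extra). Not a tree.
Number of triangles = 1.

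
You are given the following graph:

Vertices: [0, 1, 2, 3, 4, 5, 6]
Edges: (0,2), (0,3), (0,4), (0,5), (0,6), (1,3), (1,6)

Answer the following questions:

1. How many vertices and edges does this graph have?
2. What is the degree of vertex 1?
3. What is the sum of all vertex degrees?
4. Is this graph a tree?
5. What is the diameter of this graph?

Count: 7 vertices, 7 edges.
Vertex 1 has neighbors [3, 6], degree = 2.
Handshaking lemma: 2 * 7 = 14.
A tree on 7 vertices has 6 edges. This graph has 7 edges (1 extra). Not a tree.
Diameter (longest shortest path) = 3.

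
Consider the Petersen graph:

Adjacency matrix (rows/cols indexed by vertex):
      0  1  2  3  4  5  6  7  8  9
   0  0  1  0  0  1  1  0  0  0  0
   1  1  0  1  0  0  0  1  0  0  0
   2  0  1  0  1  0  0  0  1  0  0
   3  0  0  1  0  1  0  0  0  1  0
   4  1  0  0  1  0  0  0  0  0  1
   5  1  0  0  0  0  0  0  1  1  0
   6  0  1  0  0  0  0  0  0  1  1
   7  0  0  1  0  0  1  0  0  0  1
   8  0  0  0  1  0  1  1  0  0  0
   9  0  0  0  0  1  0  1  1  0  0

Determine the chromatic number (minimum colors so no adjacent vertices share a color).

The Petersen graph contains odd cycles (e.g. the outer 5-cycle), so chi >= 3.
A proper 3-coloring exists (it is a well-known 3-chromatic graph).
Chromatic number = 3.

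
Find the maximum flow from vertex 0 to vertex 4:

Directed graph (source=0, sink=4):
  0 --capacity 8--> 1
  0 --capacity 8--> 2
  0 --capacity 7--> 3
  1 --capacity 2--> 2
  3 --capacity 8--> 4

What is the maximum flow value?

Computing max flow:
  Flow on (0->3): 7/7
  Flow on (3->4): 7/8
Maximum flow = 7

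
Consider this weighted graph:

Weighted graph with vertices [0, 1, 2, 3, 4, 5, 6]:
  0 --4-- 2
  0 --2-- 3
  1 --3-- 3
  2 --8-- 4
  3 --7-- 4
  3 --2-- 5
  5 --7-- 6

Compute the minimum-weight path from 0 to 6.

Using Dijkstra's algorithm from vertex 0:
Shortest path: 0 -> 3 -> 5 -> 6
Total weight: 2 + 2 + 7 = 11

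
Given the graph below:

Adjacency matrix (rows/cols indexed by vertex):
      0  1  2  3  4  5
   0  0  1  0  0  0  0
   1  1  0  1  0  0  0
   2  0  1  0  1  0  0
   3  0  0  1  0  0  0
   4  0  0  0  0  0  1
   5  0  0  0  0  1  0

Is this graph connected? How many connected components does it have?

Checking connectivity: the graph has 2 connected component(s).
Components: [[0, 1, 2, 3], [4, 5]]. The graph is NOT connected.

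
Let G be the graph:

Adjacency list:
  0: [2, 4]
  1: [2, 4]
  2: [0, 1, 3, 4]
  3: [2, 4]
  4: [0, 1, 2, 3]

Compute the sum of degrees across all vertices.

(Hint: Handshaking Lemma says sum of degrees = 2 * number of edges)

Count edges: 7 edges.
By Handshaking Lemma: sum of degrees = 2 * 7 = 14.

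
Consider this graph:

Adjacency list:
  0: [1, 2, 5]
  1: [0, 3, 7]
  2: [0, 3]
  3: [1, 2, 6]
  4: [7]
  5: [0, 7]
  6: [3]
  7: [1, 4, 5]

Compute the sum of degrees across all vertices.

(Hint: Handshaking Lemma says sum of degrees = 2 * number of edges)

Count edges: 9 edges.
By Handshaking Lemma: sum of degrees = 2 * 9 = 18.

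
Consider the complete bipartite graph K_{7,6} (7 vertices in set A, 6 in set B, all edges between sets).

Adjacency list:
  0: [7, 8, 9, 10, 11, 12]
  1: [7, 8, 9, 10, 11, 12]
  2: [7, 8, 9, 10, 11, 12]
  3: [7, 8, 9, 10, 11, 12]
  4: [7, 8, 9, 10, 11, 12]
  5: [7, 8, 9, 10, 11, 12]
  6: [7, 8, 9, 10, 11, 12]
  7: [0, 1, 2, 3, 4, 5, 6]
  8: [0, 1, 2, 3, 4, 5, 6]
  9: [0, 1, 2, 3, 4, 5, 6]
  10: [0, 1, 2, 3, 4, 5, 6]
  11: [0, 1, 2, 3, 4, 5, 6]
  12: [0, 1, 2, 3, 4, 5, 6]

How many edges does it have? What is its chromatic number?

K_{7,6} has 7 * 6 = 42 edges.
Bipartite graphs have chromatic number 2 (color each partition differently).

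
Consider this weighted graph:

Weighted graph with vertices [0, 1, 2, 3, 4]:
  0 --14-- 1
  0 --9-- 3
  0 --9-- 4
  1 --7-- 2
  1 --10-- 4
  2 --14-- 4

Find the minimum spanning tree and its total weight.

Applying Kruskal's algorithm (sort edges by weight, add if no cycle):
  Add (1,2) w=7
  Add (0,4) w=9
  Add (0,3) w=9
  Add (1,4) w=10
  Skip (0,1) w=14 (creates cycle)
  Skip (2,4) w=14 (creates cycle)
MST weight = 35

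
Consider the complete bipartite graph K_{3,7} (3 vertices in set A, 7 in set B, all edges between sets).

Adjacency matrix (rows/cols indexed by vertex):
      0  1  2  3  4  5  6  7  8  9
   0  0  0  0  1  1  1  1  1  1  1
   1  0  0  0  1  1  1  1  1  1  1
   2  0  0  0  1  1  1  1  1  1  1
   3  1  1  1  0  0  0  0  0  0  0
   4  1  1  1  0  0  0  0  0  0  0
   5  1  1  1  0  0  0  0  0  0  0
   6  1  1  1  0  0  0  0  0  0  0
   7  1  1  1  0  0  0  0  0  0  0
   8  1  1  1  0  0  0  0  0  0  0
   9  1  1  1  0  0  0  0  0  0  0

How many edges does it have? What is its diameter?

K_{3,7} has 3 * 7 = 21 edges.
Any vertex reaches any opposite-side vertex in 1 step; same-side vertices reach in 2 steps via any opposite-side vertex.
Diameter = 2.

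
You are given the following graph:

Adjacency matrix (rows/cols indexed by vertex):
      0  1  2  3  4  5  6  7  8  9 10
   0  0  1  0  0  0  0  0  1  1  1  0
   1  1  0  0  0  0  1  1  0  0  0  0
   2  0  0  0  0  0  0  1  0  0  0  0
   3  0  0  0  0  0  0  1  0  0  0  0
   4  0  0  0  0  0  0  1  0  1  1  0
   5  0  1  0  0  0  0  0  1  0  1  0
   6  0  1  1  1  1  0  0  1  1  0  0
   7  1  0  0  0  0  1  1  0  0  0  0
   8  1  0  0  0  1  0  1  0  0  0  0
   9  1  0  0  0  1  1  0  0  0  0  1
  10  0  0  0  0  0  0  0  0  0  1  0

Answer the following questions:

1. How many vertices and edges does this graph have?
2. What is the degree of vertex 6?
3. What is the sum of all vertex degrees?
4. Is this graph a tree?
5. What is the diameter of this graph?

Count: 11 vertices, 16 edges.
Vertex 6 has neighbors [1, 2, 3, 4, 7, 8], degree = 6.
Handshaking lemma: 2 * 16 = 32.
A tree on 11 vertices has 10 edges. This graph has 16 edges (6 extra). Not a tree.
Diameter (longest shortest path) = 4.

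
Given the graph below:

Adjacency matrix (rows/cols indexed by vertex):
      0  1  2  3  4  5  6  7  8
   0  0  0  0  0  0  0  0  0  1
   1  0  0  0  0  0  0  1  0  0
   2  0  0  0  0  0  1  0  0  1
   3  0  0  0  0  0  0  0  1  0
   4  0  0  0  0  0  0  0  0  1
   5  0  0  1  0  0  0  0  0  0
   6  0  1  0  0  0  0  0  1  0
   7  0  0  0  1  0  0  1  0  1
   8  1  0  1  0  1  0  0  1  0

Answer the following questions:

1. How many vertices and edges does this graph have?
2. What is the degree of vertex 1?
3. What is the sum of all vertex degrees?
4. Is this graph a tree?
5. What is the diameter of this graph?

Count: 9 vertices, 8 edges.
Vertex 1 has neighbors [6], degree = 1.
Handshaking lemma: 2 * 8 = 16.
A graph is a tree iff it is connected and has exactly n-1 edges. This graph is connected (all 9 vertices in one component) and has 9-1 = 8 edges. It is a tree.
Diameter (longest shortest path) = 5.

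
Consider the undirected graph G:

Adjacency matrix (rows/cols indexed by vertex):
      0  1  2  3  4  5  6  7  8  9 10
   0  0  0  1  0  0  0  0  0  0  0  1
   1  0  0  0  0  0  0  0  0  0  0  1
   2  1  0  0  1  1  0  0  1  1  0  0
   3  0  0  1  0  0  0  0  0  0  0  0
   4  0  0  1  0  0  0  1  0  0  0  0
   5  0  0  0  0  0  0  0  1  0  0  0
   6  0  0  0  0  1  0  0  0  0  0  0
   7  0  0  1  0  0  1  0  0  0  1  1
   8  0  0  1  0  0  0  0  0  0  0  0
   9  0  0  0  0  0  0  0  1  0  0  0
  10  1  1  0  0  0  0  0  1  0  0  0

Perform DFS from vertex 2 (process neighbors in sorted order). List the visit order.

DFS from vertex 2 (neighbors processed in ascending order):
Visit order: 2, 0, 10, 1, 7, 5, 9, 3, 4, 6, 8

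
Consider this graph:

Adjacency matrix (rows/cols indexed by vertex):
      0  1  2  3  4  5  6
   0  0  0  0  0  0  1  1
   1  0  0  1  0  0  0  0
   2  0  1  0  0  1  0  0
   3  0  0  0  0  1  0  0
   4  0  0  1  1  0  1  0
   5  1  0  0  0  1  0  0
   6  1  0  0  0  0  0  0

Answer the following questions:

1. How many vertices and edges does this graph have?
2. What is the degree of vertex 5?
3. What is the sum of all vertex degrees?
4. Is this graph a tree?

Count: 7 vertices, 6 edges.
Vertex 5 has neighbors [0, 4], degree = 2.
Handshaking lemma: 2 * 6 = 12.
A graph is a tree iff it is connected and has exactly n-1 edges. This graph is connected (all 7 vertices in one component) and has 7-1 = 6 edges. It is a tree.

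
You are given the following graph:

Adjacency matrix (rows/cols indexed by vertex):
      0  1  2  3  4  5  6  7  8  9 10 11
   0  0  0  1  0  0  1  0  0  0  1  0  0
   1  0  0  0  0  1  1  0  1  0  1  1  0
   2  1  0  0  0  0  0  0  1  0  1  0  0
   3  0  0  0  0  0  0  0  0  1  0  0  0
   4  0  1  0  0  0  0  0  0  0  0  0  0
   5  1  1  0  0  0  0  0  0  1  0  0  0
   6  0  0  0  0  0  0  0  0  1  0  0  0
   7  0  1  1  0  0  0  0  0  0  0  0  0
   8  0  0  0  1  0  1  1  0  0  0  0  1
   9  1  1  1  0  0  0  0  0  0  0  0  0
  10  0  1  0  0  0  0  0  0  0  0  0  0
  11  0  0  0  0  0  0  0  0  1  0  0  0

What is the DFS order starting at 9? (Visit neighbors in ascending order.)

DFS from vertex 9 (neighbors processed in ascending order):
Visit order: 9, 0, 2, 7, 1, 4, 5, 8, 3, 6, 11, 10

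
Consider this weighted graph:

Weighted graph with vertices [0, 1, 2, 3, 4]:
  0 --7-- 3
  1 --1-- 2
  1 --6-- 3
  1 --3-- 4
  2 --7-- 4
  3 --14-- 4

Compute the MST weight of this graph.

Applying Kruskal's algorithm (sort edges by weight, add if no cycle):
  Add (1,2) w=1
  Add (1,4) w=3
  Add (1,3) w=6
  Add (0,3) w=7
  Skip (2,4) w=7 (creates cycle)
  Skip (3,4) w=14 (creates cycle)
MST weight = 17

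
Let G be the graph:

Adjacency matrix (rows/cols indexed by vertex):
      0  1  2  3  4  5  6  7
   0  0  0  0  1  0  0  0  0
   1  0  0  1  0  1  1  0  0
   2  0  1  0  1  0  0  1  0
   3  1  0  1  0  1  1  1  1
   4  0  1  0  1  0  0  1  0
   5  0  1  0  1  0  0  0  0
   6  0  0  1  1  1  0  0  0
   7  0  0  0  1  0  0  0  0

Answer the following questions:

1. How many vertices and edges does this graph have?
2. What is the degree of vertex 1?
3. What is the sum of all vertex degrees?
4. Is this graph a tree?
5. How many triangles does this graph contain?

Count: 8 vertices, 11 edges.
Vertex 1 has neighbors [2, 4, 5], degree = 3.
Handshaking lemma: 2 * 11 = 22.
A tree on 8 vertices has 7 edges. This graph has 11 edges (4 extra). Not a tree.
Number of triangles = 2.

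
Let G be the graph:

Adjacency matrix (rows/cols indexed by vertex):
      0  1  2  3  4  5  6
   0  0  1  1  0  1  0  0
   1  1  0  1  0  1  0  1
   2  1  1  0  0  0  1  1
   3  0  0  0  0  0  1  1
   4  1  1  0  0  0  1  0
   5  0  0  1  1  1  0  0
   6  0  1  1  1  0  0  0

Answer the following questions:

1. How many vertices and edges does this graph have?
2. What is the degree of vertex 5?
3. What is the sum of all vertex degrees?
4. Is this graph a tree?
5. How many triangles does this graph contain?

Count: 7 vertices, 11 edges.
Vertex 5 has neighbors [2, 3, 4], degree = 3.
Handshaking lemma: 2 * 11 = 22.
A tree on 7 vertices has 6 edges. This graph has 11 edges (5 extra). Not a tree.
Number of triangles = 3.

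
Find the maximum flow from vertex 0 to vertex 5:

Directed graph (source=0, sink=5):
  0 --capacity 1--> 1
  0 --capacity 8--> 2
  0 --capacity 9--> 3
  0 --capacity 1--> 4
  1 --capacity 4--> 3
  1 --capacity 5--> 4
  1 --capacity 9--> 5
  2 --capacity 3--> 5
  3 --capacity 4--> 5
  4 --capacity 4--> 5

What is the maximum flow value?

Computing max flow:
  Flow on (0->1): 1/1
  Flow on (0->2): 3/8
  Flow on (0->3): 4/9
  Flow on (0->4): 1/1
  Flow on (1->5): 1/9
  Flow on (2->5): 3/3
  Flow on (3->5): 4/4
  Flow on (4->5): 1/4
Maximum flow = 9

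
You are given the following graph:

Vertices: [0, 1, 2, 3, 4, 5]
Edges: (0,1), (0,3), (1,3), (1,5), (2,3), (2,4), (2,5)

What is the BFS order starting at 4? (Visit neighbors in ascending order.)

BFS from vertex 4 (neighbors processed in ascending order):
Visit order: 4, 2, 3, 5, 0, 1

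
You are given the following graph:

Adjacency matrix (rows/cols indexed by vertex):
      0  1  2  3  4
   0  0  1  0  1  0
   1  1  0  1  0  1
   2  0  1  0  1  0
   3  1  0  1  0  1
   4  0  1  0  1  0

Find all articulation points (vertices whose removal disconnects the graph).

No articulation points. The graph is biconnected.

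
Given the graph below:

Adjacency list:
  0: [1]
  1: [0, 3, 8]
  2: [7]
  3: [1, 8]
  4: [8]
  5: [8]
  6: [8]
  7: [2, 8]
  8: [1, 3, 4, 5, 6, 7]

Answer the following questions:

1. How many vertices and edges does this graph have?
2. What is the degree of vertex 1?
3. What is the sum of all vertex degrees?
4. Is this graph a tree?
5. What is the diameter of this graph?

Count: 9 vertices, 9 edges.
Vertex 1 has neighbors [0, 3, 8], degree = 3.
Handshaking lemma: 2 * 9 = 18.
A tree on 9 vertices has 8 edges. This graph has 9 edges (1 extra). Not a tree.
Diameter (longest shortest path) = 4.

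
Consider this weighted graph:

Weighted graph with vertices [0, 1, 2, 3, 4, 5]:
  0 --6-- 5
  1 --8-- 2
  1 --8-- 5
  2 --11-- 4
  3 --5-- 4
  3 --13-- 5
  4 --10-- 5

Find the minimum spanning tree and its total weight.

Applying Kruskal's algorithm (sort edges by weight, add if no cycle):
  Add (3,4) w=5
  Add (0,5) w=6
  Add (1,5) w=8
  Add (1,2) w=8
  Add (4,5) w=10
  Skip (2,4) w=11 (creates cycle)
  Skip (3,5) w=13 (creates cycle)
MST weight = 37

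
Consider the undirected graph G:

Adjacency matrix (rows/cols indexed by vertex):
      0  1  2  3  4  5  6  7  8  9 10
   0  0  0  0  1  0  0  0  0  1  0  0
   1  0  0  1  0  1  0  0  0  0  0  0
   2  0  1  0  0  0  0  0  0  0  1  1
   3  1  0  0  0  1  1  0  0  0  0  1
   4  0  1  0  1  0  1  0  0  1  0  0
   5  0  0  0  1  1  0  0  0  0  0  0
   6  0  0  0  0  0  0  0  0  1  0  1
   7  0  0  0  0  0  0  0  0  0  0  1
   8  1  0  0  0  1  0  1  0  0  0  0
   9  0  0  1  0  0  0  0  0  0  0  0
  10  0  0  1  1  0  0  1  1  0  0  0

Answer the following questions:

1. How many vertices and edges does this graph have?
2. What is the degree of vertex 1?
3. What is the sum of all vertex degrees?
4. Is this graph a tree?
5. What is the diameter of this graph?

Count: 11 vertices, 14 edges.
Vertex 1 has neighbors [2, 4], degree = 2.
Handshaking lemma: 2 * 14 = 28.
A tree on 11 vertices has 10 edges. This graph has 14 edges (4 extra). Not a tree.
Diameter (longest shortest path) = 4.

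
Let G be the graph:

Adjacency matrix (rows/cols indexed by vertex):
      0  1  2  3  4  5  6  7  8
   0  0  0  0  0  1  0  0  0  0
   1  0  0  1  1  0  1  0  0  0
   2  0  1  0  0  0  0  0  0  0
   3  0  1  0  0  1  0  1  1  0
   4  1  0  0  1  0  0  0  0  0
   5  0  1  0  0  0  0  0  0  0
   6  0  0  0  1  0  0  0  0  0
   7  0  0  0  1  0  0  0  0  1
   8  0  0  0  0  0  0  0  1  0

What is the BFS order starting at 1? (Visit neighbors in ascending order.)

BFS from vertex 1 (neighbors processed in ascending order):
Visit order: 1, 2, 3, 5, 4, 6, 7, 0, 8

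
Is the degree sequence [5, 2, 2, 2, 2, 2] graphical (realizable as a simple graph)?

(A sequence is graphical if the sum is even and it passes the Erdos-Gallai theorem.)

Sum of degrees = 15. Sum is odd, so the sequence is NOT graphical.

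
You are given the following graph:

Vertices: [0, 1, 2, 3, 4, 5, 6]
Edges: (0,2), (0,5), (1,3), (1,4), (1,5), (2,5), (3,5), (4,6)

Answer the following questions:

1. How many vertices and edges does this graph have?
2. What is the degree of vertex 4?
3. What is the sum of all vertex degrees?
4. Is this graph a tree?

Count: 7 vertices, 8 edges.
Vertex 4 has neighbors [1, 6], degree = 2.
Handshaking lemma: 2 * 8 = 16.
A tree on 7 vertices has 6 edges. This graph has 8 edges (2 extra). Not a tree.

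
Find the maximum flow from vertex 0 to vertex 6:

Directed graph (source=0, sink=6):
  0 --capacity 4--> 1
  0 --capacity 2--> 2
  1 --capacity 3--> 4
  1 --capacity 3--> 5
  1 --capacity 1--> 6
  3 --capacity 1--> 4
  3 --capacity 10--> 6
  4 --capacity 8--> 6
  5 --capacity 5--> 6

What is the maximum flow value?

Computing max flow:
  Flow on (0->1): 4/4
  Flow on (1->4): 3/3
  Flow on (1->6): 1/1
  Flow on (4->6): 3/8
Maximum flow = 4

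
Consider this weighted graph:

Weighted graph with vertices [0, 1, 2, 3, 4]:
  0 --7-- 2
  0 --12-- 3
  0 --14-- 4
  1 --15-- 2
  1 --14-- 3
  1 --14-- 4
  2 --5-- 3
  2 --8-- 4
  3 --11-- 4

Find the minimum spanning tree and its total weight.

Applying Kruskal's algorithm (sort edges by weight, add if no cycle):
  Add (2,3) w=5
  Add (0,2) w=7
  Add (2,4) w=8
  Skip (3,4) w=11 (creates cycle)
  Skip (0,3) w=12 (creates cycle)
  Skip (0,4) w=14 (creates cycle)
  Add (1,4) w=14
  Skip (1,3) w=14 (creates cycle)
  Skip (1,2) w=15 (creates cycle)
MST weight = 34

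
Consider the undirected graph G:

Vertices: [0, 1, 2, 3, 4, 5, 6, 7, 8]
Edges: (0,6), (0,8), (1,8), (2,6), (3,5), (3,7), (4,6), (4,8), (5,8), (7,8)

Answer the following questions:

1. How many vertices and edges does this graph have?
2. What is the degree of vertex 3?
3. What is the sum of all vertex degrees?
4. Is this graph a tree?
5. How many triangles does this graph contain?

Count: 9 vertices, 10 edges.
Vertex 3 has neighbors [5, 7], degree = 2.
Handshaking lemma: 2 * 10 = 20.
A tree on 9 vertices has 8 edges. This graph has 10 edges (2 extra). Not a tree.
Number of triangles = 0.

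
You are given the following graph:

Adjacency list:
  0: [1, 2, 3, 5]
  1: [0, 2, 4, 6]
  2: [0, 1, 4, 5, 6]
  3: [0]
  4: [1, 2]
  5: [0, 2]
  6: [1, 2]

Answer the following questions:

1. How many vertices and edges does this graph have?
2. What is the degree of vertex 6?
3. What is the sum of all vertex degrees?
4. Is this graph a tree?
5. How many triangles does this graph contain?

Count: 7 vertices, 10 edges.
Vertex 6 has neighbors [1, 2], degree = 2.
Handshaking lemma: 2 * 10 = 20.
A tree on 7 vertices has 6 edges. This graph has 10 edges (4 extra). Not a tree.
Number of triangles = 4.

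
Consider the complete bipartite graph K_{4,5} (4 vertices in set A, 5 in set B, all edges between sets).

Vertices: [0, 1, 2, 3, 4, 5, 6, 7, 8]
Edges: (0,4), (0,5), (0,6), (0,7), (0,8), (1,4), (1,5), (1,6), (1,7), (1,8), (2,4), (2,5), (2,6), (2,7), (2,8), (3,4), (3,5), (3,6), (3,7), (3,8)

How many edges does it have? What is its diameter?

K_{4,5} has 4 * 5 = 20 edges.
Any vertex reaches any opposite-side vertex in 1 step; same-side vertices reach in 2 steps via any opposite-side vertex.
Diameter = 2.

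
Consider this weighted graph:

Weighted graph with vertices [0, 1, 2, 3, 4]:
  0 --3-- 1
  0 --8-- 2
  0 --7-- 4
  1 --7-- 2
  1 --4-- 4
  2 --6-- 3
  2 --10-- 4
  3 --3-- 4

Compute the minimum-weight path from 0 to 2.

Using Dijkstra's algorithm from vertex 0:
Shortest path: 0 -> 2
Total weight: 8 = 8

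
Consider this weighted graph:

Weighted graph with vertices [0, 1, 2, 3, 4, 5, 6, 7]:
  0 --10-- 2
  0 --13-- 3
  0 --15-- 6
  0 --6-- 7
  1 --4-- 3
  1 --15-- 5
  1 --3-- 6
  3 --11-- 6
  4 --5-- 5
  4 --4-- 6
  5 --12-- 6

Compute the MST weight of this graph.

Applying Kruskal's algorithm (sort edges by weight, add if no cycle):
  Add (1,6) w=3
  Add (1,3) w=4
  Add (4,6) w=4
  Add (4,5) w=5
  Add (0,7) w=6
  Add (0,2) w=10
  Skip (3,6) w=11 (creates cycle)
  Skip (5,6) w=12 (creates cycle)
  Add (0,3) w=13
  Skip (0,6) w=15 (creates cycle)
  Skip (1,5) w=15 (creates cycle)
MST weight = 45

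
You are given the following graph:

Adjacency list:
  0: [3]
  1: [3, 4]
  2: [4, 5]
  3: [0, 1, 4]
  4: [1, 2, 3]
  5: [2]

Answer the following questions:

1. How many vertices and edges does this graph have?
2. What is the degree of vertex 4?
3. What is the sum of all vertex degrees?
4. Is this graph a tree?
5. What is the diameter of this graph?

Count: 6 vertices, 6 edges.
Vertex 4 has neighbors [1, 2, 3], degree = 3.
Handshaking lemma: 2 * 6 = 12.
A tree on 6 vertices has 5 edges. This graph has 6 edges (1 extra). Not a tree.
Diameter (longest shortest path) = 4.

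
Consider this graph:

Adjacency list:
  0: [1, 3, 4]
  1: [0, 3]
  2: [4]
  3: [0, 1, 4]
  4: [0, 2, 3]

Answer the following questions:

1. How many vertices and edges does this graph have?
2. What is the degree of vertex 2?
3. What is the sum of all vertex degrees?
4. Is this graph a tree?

Count: 5 vertices, 6 edges.
Vertex 2 has neighbors [4], degree = 1.
Handshaking lemma: 2 * 6 = 12.
A tree on 5 vertices has 4 edges. This graph has 6 edges (2 extra). Not a tree.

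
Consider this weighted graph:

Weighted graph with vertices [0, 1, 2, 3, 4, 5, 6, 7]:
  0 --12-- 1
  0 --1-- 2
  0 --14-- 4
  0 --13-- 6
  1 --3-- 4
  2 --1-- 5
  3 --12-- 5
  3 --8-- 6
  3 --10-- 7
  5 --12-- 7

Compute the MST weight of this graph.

Applying Kruskal's algorithm (sort edges by weight, add if no cycle):
  Add (0,2) w=1
  Add (2,5) w=1
  Add (1,4) w=3
  Add (3,6) w=8
  Add (3,7) w=10
  Add (0,1) w=12
  Add (3,5) w=12
  Skip (5,7) w=12 (creates cycle)
  Skip (0,6) w=13 (creates cycle)
  Skip (0,4) w=14 (creates cycle)
MST weight = 47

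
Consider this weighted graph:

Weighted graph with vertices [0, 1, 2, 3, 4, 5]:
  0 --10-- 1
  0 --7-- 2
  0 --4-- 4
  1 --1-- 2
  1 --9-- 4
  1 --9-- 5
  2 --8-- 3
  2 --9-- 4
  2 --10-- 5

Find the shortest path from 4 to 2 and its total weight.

Using Dijkstra's algorithm from vertex 4:
Shortest path: 4 -> 2
Total weight: 9 = 9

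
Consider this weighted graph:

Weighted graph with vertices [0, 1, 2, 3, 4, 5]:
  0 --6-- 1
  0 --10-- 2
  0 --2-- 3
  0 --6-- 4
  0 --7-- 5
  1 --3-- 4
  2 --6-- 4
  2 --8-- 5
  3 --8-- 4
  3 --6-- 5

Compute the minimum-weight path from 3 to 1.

Using Dijkstra's algorithm from vertex 3:
Shortest path: 3 -> 0 -> 1
Total weight: 2 + 6 = 8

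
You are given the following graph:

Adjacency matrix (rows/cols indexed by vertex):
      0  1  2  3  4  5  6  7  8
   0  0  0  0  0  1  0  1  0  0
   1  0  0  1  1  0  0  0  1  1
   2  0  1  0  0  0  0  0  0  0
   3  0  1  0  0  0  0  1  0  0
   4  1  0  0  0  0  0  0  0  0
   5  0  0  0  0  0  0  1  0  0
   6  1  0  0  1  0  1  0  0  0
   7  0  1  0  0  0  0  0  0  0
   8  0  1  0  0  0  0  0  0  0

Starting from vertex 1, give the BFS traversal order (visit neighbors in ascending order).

BFS from vertex 1 (neighbors processed in ascending order):
Visit order: 1, 2, 3, 7, 8, 6, 0, 5, 4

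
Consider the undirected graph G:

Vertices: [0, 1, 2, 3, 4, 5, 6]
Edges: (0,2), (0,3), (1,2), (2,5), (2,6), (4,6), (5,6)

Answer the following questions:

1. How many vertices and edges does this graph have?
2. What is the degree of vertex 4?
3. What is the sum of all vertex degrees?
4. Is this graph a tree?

Count: 7 vertices, 7 edges.
Vertex 4 has neighbors [6], degree = 1.
Handshaking lemma: 2 * 7 = 14.
A tree on 7 vertices has 6 edges. This graph has 7 edges (1 extra). Not a tree.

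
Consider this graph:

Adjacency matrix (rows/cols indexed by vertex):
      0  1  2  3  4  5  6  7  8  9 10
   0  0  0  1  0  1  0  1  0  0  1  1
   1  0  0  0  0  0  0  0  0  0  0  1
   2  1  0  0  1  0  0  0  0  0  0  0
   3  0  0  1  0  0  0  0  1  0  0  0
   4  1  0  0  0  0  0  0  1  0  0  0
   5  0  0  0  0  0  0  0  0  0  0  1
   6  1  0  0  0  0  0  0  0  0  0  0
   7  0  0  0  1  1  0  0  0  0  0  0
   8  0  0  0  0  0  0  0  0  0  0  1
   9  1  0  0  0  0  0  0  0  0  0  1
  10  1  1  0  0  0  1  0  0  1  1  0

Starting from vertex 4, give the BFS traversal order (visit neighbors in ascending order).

BFS from vertex 4 (neighbors processed in ascending order):
Visit order: 4, 0, 7, 2, 6, 9, 10, 3, 1, 5, 8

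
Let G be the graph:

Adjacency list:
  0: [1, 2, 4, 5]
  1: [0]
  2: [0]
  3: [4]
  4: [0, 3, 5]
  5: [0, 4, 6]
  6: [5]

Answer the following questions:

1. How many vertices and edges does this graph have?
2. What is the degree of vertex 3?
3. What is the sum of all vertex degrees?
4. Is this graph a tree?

Count: 7 vertices, 7 edges.
Vertex 3 has neighbors [4], degree = 1.
Handshaking lemma: 2 * 7 = 14.
A tree on 7 vertices has 6 edges. This graph has 7 edges (1 extra). Not a tree.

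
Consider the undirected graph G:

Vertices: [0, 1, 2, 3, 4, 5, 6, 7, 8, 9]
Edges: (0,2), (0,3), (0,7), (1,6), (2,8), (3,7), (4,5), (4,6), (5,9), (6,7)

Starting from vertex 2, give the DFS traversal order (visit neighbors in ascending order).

DFS from vertex 2 (neighbors processed in ascending order):
Visit order: 2, 0, 3, 7, 6, 1, 4, 5, 9, 8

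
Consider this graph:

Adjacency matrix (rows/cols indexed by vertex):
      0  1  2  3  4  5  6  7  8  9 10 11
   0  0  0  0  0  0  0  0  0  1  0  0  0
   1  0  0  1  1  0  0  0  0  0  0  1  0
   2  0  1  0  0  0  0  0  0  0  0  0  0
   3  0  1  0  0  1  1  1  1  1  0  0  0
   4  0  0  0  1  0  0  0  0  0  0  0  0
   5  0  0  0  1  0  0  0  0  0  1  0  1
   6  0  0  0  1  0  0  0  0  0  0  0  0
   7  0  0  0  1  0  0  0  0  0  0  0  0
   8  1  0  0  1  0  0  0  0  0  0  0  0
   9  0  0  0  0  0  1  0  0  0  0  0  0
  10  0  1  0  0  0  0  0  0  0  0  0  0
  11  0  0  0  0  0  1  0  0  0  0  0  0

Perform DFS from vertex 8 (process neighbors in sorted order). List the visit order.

DFS from vertex 8 (neighbors processed in ascending order):
Visit order: 8, 0, 3, 1, 2, 10, 4, 5, 9, 11, 6, 7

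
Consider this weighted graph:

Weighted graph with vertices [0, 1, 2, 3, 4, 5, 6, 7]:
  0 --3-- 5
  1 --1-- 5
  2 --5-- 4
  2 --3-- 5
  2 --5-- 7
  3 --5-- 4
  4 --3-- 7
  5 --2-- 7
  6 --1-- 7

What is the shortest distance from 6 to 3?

Using Dijkstra's algorithm from vertex 6:
Shortest path: 6 -> 7 -> 4 -> 3
Total weight: 1 + 3 + 5 = 9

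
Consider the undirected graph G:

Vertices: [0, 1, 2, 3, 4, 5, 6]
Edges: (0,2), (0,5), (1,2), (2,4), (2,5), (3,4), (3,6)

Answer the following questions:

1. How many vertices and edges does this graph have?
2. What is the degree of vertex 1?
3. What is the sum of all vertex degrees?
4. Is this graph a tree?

Count: 7 vertices, 7 edges.
Vertex 1 has neighbors [2], degree = 1.
Handshaking lemma: 2 * 7 = 14.
A tree on 7 vertices has 6 edges. This graph has 7 edges (1 extra). Not a tree.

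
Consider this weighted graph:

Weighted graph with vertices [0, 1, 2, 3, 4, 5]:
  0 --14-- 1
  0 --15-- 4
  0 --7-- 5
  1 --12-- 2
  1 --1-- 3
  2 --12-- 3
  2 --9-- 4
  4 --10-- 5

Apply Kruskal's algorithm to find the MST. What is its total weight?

Applying Kruskal's algorithm (sort edges by weight, add if no cycle):
  Add (1,3) w=1
  Add (0,5) w=7
  Add (2,4) w=9
  Add (4,5) w=10
  Add (1,2) w=12
  Skip (2,3) w=12 (creates cycle)
  Skip (0,1) w=14 (creates cycle)
  Skip (0,4) w=15 (creates cycle)
MST weight = 39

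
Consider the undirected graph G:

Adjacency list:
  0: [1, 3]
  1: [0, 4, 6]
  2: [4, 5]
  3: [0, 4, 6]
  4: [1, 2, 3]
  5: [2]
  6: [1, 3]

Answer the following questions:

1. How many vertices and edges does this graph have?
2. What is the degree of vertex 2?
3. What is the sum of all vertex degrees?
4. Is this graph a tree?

Count: 7 vertices, 8 edges.
Vertex 2 has neighbors [4, 5], degree = 2.
Handshaking lemma: 2 * 8 = 16.
A tree on 7 vertices has 6 edges. This graph has 8 edges (2 extra). Not a tree.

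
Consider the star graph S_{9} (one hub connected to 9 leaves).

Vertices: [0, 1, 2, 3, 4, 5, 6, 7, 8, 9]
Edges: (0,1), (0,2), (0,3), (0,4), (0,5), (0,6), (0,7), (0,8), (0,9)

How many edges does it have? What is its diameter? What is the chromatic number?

Star graph S_{9}: the hub connects to all 9 leaves.
Edges = 9.
Diameter = 2 (any leaf to hub is 1, leaf to leaf through hub is 2).
Star graphs are bipartite (hub vs leaves), so chromatic number = 2.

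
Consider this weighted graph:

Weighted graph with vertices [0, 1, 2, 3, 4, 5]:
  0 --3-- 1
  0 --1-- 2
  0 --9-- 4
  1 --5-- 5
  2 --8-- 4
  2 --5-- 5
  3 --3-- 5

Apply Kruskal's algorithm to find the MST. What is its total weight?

Applying Kruskal's algorithm (sort edges by weight, add if no cycle):
  Add (0,2) w=1
  Add (0,1) w=3
  Add (3,5) w=3
  Add (1,5) w=5
  Skip (2,5) w=5 (creates cycle)
  Add (2,4) w=8
  Skip (0,4) w=9 (creates cycle)
MST weight = 20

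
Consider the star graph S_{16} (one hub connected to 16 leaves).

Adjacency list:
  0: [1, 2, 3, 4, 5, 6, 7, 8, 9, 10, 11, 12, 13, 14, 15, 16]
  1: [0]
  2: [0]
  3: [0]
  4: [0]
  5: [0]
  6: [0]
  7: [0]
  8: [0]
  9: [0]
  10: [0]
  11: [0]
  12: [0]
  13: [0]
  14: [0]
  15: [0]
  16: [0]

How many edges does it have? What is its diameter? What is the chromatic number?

Star graph S_{16}: the hub connects to all 16 leaves.
Edges = 16.
Diameter = 2 (any leaf to hub is 1, leaf to leaf through hub is 2).
Star graphs are bipartite (hub vs leaves), so chromatic number = 2.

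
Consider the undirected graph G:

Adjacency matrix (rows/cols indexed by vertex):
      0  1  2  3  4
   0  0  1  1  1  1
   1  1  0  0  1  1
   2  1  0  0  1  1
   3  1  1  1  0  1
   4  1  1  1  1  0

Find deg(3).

Vertex 3 has neighbors [0, 1, 2, 4], so deg(3) = 4.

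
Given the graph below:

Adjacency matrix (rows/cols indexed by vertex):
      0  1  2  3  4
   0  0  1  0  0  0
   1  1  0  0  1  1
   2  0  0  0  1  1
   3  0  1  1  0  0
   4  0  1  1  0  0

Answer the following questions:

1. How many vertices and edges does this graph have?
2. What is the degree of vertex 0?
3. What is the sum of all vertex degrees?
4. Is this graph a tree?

Count: 5 vertices, 5 edges.
Vertex 0 has neighbors [1], degree = 1.
Handshaking lemma: 2 * 5 = 10.
A tree on 5 vertices has 4 edges. This graph has 5 edges (1 extra). Not a tree.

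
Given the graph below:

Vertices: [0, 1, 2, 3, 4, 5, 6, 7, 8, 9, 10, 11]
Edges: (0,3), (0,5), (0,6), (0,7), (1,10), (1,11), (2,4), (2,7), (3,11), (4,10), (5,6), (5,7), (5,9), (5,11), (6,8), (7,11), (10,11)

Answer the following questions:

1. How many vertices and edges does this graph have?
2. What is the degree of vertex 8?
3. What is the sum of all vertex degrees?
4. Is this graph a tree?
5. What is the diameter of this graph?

Count: 12 vertices, 17 edges.
Vertex 8 has neighbors [6], degree = 1.
Handshaking lemma: 2 * 17 = 34.
A tree on 12 vertices has 11 edges. This graph has 17 edges (6 extra). Not a tree.
Diameter (longest shortest path) = 5.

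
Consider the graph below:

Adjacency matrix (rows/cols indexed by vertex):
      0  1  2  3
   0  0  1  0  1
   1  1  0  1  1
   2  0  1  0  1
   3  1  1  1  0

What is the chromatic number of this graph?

The graph has a maximum clique of size 3 (lower bound on chromatic number).
A valid 3-coloring: {0: 2, 1: 0, 2: 2, 3: 1}.
Chromatic number = 3.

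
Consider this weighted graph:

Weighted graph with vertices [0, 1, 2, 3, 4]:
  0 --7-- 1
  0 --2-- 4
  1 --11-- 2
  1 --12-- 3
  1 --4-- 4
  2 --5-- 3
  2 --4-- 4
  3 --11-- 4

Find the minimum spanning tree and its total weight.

Applying Kruskal's algorithm (sort edges by weight, add if no cycle):
  Add (0,4) w=2
  Add (1,4) w=4
  Add (2,4) w=4
  Add (2,3) w=5
  Skip (0,1) w=7 (creates cycle)
  Skip (1,2) w=11 (creates cycle)
  Skip (3,4) w=11 (creates cycle)
  Skip (1,3) w=12 (creates cycle)
MST weight = 15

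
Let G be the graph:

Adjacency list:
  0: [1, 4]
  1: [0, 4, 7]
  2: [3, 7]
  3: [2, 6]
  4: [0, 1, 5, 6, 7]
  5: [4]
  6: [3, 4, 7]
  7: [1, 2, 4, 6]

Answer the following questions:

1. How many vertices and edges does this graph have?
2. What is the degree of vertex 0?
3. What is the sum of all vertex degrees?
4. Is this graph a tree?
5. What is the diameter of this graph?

Count: 8 vertices, 11 edges.
Vertex 0 has neighbors [1, 4], degree = 2.
Handshaking lemma: 2 * 11 = 22.
A tree on 8 vertices has 7 edges. This graph has 11 edges (4 extra). Not a tree.
Diameter (longest shortest path) = 3.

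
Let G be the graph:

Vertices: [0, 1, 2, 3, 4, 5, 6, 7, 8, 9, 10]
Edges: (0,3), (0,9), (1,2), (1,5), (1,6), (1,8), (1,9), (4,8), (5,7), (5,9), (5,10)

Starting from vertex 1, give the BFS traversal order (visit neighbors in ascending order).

BFS from vertex 1 (neighbors processed in ascending order):
Visit order: 1, 2, 5, 6, 8, 9, 7, 10, 4, 0, 3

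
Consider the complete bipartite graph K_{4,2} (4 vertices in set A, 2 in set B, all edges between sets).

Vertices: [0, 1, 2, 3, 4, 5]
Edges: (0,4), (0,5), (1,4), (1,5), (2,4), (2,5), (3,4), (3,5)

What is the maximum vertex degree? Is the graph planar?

Set-A vertices have degree 2; set-B vertices have degree 4. Maximum degree = max(4,2) = 4.
min(4,2) <= 2, so K_{4,2} avoids a K_{3,3} subdivision and is planar.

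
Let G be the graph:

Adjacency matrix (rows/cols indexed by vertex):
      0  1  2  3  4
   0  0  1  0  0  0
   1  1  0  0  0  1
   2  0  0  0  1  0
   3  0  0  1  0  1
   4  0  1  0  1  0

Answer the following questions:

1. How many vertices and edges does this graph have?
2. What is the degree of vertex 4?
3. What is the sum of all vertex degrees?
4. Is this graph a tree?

Count: 5 vertices, 4 edges.
Vertex 4 has neighbors [1, 3], degree = 2.
Handshaking lemma: 2 * 4 = 8.
A graph is a tree iff it is connected and has exactly n-1 edges. This graph is connected (all 5 vertices in one component) and has 5-1 = 4 edges. It is a tree.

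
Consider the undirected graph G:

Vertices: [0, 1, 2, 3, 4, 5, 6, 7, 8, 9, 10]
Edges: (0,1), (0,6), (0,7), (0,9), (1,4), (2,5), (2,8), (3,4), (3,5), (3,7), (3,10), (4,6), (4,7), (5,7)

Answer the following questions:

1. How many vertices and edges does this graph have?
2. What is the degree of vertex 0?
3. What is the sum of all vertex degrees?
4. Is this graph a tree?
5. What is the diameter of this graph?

Count: 11 vertices, 14 edges.
Vertex 0 has neighbors [1, 6, 7, 9], degree = 4.
Handshaking lemma: 2 * 14 = 28.
A tree on 11 vertices has 10 edges. This graph has 14 edges (4 extra). Not a tree.
Diameter (longest shortest path) = 5.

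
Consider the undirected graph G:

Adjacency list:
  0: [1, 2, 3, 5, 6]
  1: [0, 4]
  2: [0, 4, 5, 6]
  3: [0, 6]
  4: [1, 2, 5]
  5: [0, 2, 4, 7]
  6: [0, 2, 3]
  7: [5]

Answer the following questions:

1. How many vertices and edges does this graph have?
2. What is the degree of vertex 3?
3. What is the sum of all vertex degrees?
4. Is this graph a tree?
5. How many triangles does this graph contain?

Count: 8 vertices, 12 edges.
Vertex 3 has neighbors [0, 6], degree = 2.
Handshaking lemma: 2 * 12 = 24.
A tree on 8 vertices has 7 edges. This graph has 12 edges (5 extra). Not a tree.
Number of triangles = 4.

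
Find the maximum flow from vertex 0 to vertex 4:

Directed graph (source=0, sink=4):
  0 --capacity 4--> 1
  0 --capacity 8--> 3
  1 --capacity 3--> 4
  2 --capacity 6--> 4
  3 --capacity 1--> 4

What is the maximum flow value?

Computing max flow:
  Flow on (0->1): 3/4
  Flow on (0->3): 1/8
  Flow on (1->4): 3/3
  Flow on (3->4): 1/1
Maximum flow = 4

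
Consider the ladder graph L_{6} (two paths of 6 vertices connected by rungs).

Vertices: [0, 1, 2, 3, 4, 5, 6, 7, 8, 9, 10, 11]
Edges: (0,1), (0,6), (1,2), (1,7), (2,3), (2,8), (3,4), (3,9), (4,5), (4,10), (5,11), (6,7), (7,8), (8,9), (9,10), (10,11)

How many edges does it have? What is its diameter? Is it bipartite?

Ladder graph L_{6}: 6 rungs + 2 * (6-1) path edges = 6 + 10 = 16 edges.
Diameter = 6.
Ladder graphs are bipartite (alternating coloring along each path).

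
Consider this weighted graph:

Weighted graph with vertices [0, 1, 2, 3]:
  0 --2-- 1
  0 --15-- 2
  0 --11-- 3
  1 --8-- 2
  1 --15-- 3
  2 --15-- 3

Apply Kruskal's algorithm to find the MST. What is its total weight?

Applying Kruskal's algorithm (sort edges by weight, add if no cycle):
  Add (0,1) w=2
  Add (1,2) w=8
  Add (0,3) w=11
  Skip (0,2) w=15 (creates cycle)
  Skip (1,3) w=15 (creates cycle)
  Skip (2,3) w=15 (creates cycle)
MST weight = 21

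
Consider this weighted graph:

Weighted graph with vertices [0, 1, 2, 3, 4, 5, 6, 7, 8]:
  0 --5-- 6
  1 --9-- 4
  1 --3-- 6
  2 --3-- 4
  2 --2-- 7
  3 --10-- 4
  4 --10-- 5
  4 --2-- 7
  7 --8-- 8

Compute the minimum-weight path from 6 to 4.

Using Dijkstra's algorithm from vertex 6:
Shortest path: 6 -> 1 -> 4
Total weight: 3 + 9 = 12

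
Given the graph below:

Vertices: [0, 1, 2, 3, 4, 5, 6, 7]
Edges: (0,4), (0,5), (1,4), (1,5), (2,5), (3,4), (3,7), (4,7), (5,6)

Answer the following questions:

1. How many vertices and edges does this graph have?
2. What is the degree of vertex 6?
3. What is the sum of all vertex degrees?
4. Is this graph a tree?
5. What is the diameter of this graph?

Count: 8 vertices, 9 edges.
Vertex 6 has neighbors [5], degree = 1.
Handshaking lemma: 2 * 9 = 18.
A tree on 8 vertices has 7 edges. This graph has 9 edges (2 extra). Not a tree.
Diameter (longest shortest path) = 4.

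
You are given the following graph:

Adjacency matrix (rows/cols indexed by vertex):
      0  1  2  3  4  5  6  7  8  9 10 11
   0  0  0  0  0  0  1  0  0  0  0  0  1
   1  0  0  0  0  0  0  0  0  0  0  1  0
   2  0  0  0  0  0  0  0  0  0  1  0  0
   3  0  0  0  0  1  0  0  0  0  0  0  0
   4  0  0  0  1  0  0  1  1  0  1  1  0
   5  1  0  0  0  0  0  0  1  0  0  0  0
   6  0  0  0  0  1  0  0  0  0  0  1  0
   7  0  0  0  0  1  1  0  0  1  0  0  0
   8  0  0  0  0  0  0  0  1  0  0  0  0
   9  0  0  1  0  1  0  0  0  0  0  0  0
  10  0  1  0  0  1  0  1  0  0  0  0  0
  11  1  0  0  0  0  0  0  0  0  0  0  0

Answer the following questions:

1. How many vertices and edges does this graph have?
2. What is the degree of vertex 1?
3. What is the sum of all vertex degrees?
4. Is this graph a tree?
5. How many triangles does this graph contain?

Count: 12 vertices, 12 edges.
Vertex 1 has neighbors [10], degree = 1.
Handshaking lemma: 2 * 12 = 24.
A tree on 12 vertices has 11 edges. This graph has 12 edges (1 extra). Not a tree.
Number of triangles = 1.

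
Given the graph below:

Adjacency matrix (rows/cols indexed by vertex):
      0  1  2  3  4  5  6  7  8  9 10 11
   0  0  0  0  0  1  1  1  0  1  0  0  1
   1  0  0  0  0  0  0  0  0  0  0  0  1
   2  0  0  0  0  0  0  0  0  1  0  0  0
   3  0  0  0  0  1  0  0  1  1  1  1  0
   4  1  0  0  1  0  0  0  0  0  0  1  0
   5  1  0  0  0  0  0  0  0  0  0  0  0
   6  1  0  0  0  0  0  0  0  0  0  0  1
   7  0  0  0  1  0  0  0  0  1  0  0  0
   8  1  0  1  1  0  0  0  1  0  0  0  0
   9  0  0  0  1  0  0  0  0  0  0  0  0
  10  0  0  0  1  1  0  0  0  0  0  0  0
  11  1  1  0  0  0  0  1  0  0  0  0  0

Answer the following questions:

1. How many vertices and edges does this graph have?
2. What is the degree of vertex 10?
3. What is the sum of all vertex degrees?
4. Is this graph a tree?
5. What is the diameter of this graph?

Count: 12 vertices, 15 edges.
Vertex 10 has neighbors [3, 4], degree = 2.
Handshaking lemma: 2 * 15 = 30.
A tree on 12 vertices has 11 edges. This graph has 15 edges (4 extra). Not a tree.
Diameter (longest shortest path) = 5.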